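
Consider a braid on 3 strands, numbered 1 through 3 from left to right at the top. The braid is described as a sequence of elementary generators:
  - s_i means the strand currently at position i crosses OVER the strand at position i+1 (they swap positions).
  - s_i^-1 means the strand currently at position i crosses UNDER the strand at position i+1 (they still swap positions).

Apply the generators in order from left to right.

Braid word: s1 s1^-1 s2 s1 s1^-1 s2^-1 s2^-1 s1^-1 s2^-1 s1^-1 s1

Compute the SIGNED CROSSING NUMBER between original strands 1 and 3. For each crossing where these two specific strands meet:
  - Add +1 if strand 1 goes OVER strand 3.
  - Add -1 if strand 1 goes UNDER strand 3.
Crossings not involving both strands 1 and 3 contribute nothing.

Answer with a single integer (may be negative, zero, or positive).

Answer: 1

Derivation:
Gen 1: crossing 1x2. Both 1&3? no. Sum: 0
Gen 2: crossing 2x1. Both 1&3? no. Sum: 0
Gen 3: crossing 2x3. Both 1&3? no. Sum: 0
Gen 4: 1 over 3. Both 1&3? yes. Contrib: +1. Sum: 1
Gen 5: 3 under 1. Both 1&3? yes. Contrib: +1. Sum: 2
Gen 6: crossing 3x2. Both 1&3? no. Sum: 2
Gen 7: crossing 2x3. Both 1&3? no. Sum: 2
Gen 8: 1 under 3. Both 1&3? yes. Contrib: -1. Sum: 1
Gen 9: crossing 1x2. Both 1&3? no. Sum: 1
Gen 10: crossing 3x2. Both 1&3? no. Sum: 1
Gen 11: crossing 2x3. Both 1&3? no. Sum: 1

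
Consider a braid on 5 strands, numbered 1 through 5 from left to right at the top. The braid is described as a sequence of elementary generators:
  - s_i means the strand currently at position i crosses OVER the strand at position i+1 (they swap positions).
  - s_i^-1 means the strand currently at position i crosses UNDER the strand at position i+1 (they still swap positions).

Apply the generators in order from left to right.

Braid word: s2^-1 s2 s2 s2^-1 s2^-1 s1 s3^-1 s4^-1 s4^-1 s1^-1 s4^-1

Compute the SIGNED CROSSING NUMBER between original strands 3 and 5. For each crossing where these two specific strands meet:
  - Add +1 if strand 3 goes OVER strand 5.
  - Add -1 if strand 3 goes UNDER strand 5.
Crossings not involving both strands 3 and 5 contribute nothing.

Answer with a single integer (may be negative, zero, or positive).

Gen 1: crossing 2x3. Both 3&5? no. Sum: 0
Gen 2: crossing 3x2. Both 3&5? no. Sum: 0
Gen 3: crossing 2x3. Both 3&5? no. Sum: 0
Gen 4: crossing 3x2. Both 3&5? no. Sum: 0
Gen 5: crossing 2x3. Both 3&5? no. Sum: 0
Gen 6: crossing 1x3. Both 3&5? no. Sum: 0
Gen 7: crossing 2x4. Both 3&5? no. Sum: 0
Gen 8: crossing 2x5. Both 3&5? no. Sum: 0
Gen 9: crossing 5x2. Both 3&5? no. Sum: 0
Gen 10: crossing 3x1. Both 3&5? no. Sum: 0
Gen 11: crossing 2x5. Both 3&5? no. Sum: 0

Answer: 0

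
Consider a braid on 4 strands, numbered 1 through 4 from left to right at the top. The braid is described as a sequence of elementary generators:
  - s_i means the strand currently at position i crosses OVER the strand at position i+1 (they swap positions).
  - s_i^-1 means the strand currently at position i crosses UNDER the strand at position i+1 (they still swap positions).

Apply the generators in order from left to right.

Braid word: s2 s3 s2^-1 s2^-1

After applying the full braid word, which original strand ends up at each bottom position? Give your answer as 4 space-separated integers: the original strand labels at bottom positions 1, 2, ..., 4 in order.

Gen 1 (s2): strand 2 crosses over strand 3. Perm now: [1 3 2 4]
Gen 2 (s3): strand 2 crosses over strand 4. Perm now: [1 3 4 2]
Gen 3 (s2^-1): strand 3 crosses under strand 4. Perm now: [1 4 3 2]
Gen 4 (s2^-1): strand 4 crosses under strand 3. Perm now: [1 3 4 2]

Answer: 1 3 4 2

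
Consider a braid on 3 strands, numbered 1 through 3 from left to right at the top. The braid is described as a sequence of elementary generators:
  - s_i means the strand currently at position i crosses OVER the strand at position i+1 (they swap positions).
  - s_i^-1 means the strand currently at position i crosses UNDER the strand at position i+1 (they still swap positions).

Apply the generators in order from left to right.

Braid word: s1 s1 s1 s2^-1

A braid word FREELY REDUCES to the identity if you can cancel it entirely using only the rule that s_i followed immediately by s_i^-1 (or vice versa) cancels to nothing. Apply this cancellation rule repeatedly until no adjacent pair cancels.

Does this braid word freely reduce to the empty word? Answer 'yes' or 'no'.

Answer: no

Derivation:
Gen 1 (s1): push. Stack: [s1]
Gen 2 (s1): push. Stack: [s1 s1]
Gen 3 (s1): push. Stack: [s1 s1 s1]
Gen 4 (s2^-1): push. Stack: [s1 s1 s1 s2^-1]
Reduced word: s1 s1 s1 s2^-1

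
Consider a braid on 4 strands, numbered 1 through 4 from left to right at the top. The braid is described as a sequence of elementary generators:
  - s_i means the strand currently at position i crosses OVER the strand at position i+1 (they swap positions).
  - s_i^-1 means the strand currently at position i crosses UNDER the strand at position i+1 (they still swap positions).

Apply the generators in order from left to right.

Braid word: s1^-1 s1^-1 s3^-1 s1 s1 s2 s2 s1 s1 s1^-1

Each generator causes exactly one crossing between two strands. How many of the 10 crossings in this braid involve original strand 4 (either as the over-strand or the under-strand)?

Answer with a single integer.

Gen 1: crossing 1x2. Involves strand 4? no. Count so far: 0
Gen 2: crossing 2x1. Involves strand 4? no. Count so far: 0
Gen 3: crossing 3x4. Involves strand 4? yes. Count so far: 1
Gen 4: crossing 1x2. Involves strand 4? no. Count so far: 1
Gen 5: crossing 2x1. Involves strand 4? no. Count so far: 1
Gen 6: crossing 2x4. Involves strand 4? yes. Count so far: 2
Gen 7: crossing 4x2. Involves strand 4? yes. Count so far: 3
Gen 8: crossing 1x2. Involves strand 4? no. Count so far: 3
Gen 9: crossing 2x1. Involves strand 4? no. Count so far: 3
Gen 10: crossing 1x2. Involves strand 4? no. Count so far: 3

Answer: 3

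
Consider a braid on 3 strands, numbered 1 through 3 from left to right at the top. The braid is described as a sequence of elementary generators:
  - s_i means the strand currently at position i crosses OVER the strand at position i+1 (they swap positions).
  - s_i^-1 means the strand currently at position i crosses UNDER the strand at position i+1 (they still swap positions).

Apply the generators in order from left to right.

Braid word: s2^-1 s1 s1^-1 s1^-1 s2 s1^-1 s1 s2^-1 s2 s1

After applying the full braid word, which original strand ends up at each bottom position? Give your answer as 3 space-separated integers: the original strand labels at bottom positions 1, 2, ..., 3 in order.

Gen 1 (s2^-1): strand 2 crosses under strand 3. Perm now: [1 3 2]
Gen 2 (s1): strand 1 crosses over strand 3. Perm now: [3 1 2]
Gen 3 (s1^-1): strand 3 crosses under strand 1. Perm now: [1 3 2]
Gen 4 (s1^-1): strand 1 crosses under strand 3. Perm now: [3 1 2]
Gen 5 (s2): strand 1 crosses over strand 2. Perm now: [3 2 1]
Gen 6 (s1^-1): strand 3 crosses under strand 2. Perm now: [2 3 1]
Gen 7 (s1): strand 2 crosses over strand 3. Perm now: [3 2 1]
Gen 8 (s2^-1): strand 2 crosses under strand 1. Perm now: [3 1 2]
Gen 9 (s2): strand 1 crosses over strand 2. Perm now: [3 2 1]
Gen 10 (s1): strand 3 crosses over strand 2. Perm now: [2 3 1]

Answer: 2 3 1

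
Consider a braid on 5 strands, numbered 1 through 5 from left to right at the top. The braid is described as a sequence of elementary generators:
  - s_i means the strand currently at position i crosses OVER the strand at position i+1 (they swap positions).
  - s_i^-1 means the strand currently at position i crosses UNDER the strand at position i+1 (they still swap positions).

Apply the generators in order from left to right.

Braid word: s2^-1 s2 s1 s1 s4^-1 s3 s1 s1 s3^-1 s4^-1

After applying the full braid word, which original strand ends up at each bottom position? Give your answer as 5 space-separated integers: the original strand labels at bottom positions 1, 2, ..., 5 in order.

Answer: 1 2 3 4 5

Derivation:
Gen 1 (s2^-1): strand 2 crosses under strand 3. Perm now: [1 3 2 4 5]
Gen 2 (s2): strand 3 crosses over strand 2. Perm now: [1 2 3 4 5]
Gen 3 (s1): strand 1 crosses over strand 2. Perm now: [2 1 3 4 5]
Gen 4 (s1): strand 2 crosses over strand 1. Perm now: [1 2 3 4 5]
Gen 5 (s4^-1): strand 4 crosses under strand 5. Perm now: [1 2 3 5 4]
Gen 6 (s3): strand 3 crosses over strand 5. Perm now: [1 2 5 3 4]
Gen 7 (s1): strand 1 crosses over strand 2. Perm now: [2 1 5 3 4]
Gen 8 (s1): strand 2 crosses over strand 1. Perm now: [1 2 5 3 4]
Gen 9 (s3^-1): strand 5 crosses under strand 3. Perm now: [1 2 3 5 4]
Gen 10 (s4^-1): strand 5 crosses under strand 4. Perm now: [1 2 3 4 5]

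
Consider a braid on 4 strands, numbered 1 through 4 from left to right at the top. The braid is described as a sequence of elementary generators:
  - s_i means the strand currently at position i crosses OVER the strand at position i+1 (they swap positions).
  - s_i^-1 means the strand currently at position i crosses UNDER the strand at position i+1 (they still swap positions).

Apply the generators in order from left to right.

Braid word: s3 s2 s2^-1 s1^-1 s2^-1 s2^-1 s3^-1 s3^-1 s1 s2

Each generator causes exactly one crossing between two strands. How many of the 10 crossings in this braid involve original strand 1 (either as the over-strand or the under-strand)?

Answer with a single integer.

Gen 1: crossing 3x4. Involves strand 1? no. Count so far: 0
Gen 2: crossing 2x4. Involves strand 1? no. Count so far: 0
Gen 3: crossing 4x2. Involves strand 1? no. Count so far: 0
Gen 4: crossing 1x2. Involves strand 1? yes. Count so far: 1
Gen 5: crossing 1x4. Involves strand 1? yes. Count so far: 2
Gen 6: crossing 4x1. Involves strand 1? yes. Count so far: 3
Gen 7: crossing 4x3. Involves strand 1? no. Count so far: 3
Gen 8: crossing 3x4. Involves strand 1? no. Count so far: 3
Gen 9: crossing 2x1. Involves strand 1? yes. Count so far: 4
Gen 10: crossing 2x4. Involves strand 1? no. Count so far: 4

Answer: 4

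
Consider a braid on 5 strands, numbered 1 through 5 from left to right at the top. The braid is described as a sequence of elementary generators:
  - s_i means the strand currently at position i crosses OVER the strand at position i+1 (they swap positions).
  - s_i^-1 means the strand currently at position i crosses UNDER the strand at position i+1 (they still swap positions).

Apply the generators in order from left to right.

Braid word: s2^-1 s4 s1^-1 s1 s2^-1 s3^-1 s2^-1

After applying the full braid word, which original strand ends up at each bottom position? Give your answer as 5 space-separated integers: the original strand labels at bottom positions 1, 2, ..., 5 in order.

Answer: 1 5 2 3 4

Derivation:
Gen 1 (s2^-1): strand 2 crosses under strand 3. Perm now: [1 3 2 4 5]
Gen 2 (s4): strand 4 crosses over strand 5. Perm now: [1 3 2 5 4]
Gen 3 (s1^-1): strand 1 crosses under strand 3. Perm now: [3 1 2 5 4]
Gen 4 (s1): strand 3 crosses over strand 1. Perm now: [1 3 2 5 4]
Gen 5 (s2^-1): strand 3 crosses under strand 2. Perm now: [1 2 3 5 4]
Gen 6 (s3^-1): strand 3 crosses under strand 5. Perm now: [1 2 5 3 4]
Gen 7 (s2^-1): strand 2 crosses under strand 5. Perm now: [1 5 2 3 4]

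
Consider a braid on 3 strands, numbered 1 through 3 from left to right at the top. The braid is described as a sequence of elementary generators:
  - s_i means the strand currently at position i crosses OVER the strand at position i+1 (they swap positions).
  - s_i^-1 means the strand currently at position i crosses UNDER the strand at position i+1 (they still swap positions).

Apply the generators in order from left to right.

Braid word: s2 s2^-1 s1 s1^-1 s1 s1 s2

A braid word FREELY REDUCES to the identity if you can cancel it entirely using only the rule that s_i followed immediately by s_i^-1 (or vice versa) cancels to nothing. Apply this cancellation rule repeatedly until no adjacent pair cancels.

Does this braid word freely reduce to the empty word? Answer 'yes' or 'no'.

Gen 1 (s2): push. Stack: [s2]
Gen 2 (s2^-1): cancels prior s2. Stack: []
Gen 3 (s1): push. Stack: [s1]
Gen 4 (s1^-1): cancels prior s1. Stack: []
Gen 5 (s1): push. Stack: [s1]
Gen 6 (s1): push. Stack: [s1 s1]
Gen 7 (s2): push. Stack: [s1 s1 s2]
Reduced word: s1 s1 s2

Answer: no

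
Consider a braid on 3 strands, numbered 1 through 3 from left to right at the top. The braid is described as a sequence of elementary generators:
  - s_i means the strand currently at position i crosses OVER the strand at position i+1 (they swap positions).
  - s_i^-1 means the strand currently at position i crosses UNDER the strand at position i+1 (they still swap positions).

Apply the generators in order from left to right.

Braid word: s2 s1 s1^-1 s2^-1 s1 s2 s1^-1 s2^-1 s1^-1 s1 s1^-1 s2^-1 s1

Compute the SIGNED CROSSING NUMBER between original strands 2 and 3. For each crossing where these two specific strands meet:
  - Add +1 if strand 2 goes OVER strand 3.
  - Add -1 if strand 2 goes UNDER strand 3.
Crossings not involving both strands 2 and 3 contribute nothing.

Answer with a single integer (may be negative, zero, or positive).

Gen 1: 2 over 3. Both 2&3? yes. Contrib: +1. Sum: 1
Gen 2: crossing 1x3. Both 2&3? no. Sum: 1
Gen 3: crossing 3x1. Both 2&3? no. Sum: 1
Gen 4: 3 under 2. Both 2&3? yes. Contrib: +1. Sum: 2
Gen 5: crossing 1x2. Both 2&3? no. Sum: 2
Gen 6: crossing 1x3. Both 2&3? no. Sum: 2
Gen 7: 2 under 3. Both 2&3? yes. Contrib: -1. Sum: 1
Gen 8: crossing 2x1. Both 2&3? no. Sum: 1
Gen 9: crossing 3x1. Both 2&3? no. Sum: 1
Gen 10: crossing 1x3. Both 2&3? no. Sum: 1
Gen 11: crossing 3x1. Both 2&3? no. Sum: 1
Gen 12: 3 under 2. Both 2&3? yes. Contrib: +1. Sum: 2
Gen 13: crossing 1x2. Both 2&3? no. Sum: 2

Answer: 2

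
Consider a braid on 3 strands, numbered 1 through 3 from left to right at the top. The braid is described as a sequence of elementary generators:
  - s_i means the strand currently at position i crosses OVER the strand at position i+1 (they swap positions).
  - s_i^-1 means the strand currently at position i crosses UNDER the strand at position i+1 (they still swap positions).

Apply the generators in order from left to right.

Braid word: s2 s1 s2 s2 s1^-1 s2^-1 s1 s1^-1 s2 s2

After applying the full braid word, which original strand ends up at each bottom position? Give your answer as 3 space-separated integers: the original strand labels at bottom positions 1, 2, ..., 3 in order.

Gen 1 (s2): strand 2 crosses over strand 3. Perm now: [1 3 2]
Gen 2 (s1): strand 1 crosses over strand 3. Perm now: [3 1 2]
Gen 3 (s2): strand 1 crosses over strand 2. Perm now: [3 2 1]
Gen 4 (s2): strand 2 crosses over strand 1. Perm now: [3 1 2]
Gen 5 (s1^-1): strand 3 crosses under strand 1. Perm now: [1 3 2]
Gen 6 (s2^-1): strand 3 crosses under strand 2. Perm now: [1 2 3]
Gen 7 (s1): strand 1 crosses over strand 2. Perm now: [2 1 3]
Gen 8 (s1^-1): strand 2 crosses under strand 1. Perm now: [1 2 3]
Gen 9 (s2): strand 2 crosses over strand 3. Perm now: [1 3 2]
Gen 10 (s2): strand 3 crosses over strand 2. Perm now: [1 2 3]

Answer: 1 2 3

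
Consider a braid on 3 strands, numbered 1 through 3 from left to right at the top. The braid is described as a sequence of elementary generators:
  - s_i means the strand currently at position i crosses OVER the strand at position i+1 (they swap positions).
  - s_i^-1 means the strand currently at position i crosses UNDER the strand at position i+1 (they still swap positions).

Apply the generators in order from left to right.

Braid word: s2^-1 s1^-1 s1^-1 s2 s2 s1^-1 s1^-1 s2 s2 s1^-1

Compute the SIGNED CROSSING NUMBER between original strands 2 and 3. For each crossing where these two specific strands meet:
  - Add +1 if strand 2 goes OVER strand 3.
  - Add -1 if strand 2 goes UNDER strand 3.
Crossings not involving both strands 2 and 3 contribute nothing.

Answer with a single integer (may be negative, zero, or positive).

Gen 1: 2 under 3. Both 2&3? yes. Contrib: -1. Sum: -1
Gen 2: crossing 1x3. Both 2&3? no. Sum: -1
Gen 3: crossing 3x1. Both 2&3? no. Sum: -1
Gen 4: 3 over 2. Both 2&3? yes. Contrib: -1. Sum: -2
Gen 5: 2 over 3. Both 2&3? yes. Contrib: +1. Sum: -1
Gen 6: crossing 1x3. Both 2&3? no. Sum: -1
Gen 7: crossing 3x1. Both 2&3? no. Sum: -1
Gen 8: 3 over 2. Both 2&3? yes. Contrib: -1. Sum: -2
Gen 9: 2 over 3. Both 2&3? yes. Contrib: +1. Sum: -1
Gen 10: crossing 1x3. Both 2&3? no. Sum: -1

Answer: -1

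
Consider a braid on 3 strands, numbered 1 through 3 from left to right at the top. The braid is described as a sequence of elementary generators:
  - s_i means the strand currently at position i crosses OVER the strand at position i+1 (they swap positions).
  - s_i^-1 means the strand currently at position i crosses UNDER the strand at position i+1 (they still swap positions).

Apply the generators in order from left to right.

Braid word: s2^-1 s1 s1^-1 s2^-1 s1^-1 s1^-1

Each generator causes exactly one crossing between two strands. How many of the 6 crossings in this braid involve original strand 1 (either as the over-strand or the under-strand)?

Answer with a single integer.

Answer: 4

Derivation:
Gen 1: crossing 2x3. Involves strand 1? no. Count so far: 0
Gen 2: crossing 1x3. Involves strand 1? yes. Count so far: 1
Gen 3: crossing 3x1. Involves strand 1? yes. Count so far: 2
Gen 4: crossing 3x2. Involves strand 1? no. Count so far: 2
Gen 5: crossing 1x2. Involves strand 1? yes. Count so far: 3
Gen 6: crossing 2x1. Involves strand 1? yes. Count so far: 4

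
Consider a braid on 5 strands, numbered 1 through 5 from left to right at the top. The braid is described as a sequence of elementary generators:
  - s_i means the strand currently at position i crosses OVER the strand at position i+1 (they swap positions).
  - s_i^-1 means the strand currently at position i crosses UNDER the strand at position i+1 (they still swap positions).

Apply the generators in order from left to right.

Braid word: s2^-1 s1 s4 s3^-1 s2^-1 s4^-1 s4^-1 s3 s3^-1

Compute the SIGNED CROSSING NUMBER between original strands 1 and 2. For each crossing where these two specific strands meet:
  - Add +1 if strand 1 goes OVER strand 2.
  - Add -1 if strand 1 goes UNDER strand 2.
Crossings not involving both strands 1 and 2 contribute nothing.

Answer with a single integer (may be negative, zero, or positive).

Answer: 2

Derivation:
Gen 1: crossing 2x3. Both 1&2? no. Sum: 0
Gen 2: crossing 1x3. Both 1&2? no. Sum: 0
Gen 3: crossing 4x5. Both 1&2? no. Sum: 0
Gen 4: crossing 2x5. Both 1&2? no. Sum: 0
Gen 5: crossing 1x5. Both 1&2? no. Sum: 0
Gen 6: crossing 2x4. Both 1&2? no. Sum: 0
Gen 7: crossing 4x2. Both 1&2? no. Sum: 0
Gen 8: 1 over 2. Both 1&2? yes. Contrib: +1. Sum: 1
Gen 9: 2 under 1. Both 1&2? yes. Contrib: +1. Sum: 2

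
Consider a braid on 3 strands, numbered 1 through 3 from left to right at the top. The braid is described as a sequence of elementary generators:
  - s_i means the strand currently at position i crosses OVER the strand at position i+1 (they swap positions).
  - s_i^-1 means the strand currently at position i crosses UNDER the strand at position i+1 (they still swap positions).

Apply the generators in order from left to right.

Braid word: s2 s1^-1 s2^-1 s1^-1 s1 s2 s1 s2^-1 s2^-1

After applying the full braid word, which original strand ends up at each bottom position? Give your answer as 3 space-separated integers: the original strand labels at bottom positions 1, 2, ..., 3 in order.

Answer: 1 3 2

Derivation:
Gen 1 (s2): strand 2 crosses over strand 3. Perm now: [1 3 2]
Gen 2 (s1^-1): strand 1 crosses under strand 3. Perm now: [3 1 2]
Gen 3 (s2^-1): strand 1 crosses under strand 2. Perm now: [3 2 1]
Gen 4 (s1^-1): strand 3 crosses under strand 2. Perm now: [2 3 1]
Gen 5 (s1): strand 2 crosses over strand 3. Perm now: [3 2 1]
Gen 6 (s2): strand 2 crosses over strand 1. Perm now: [3 1 2]
Gen 7 (s1): strand 3 crosses over strand 1. Perm now: [1 3 2]
Gen 8 (s2^-1): strand 3 crosses under strand 2. Perm now: [1 2 3]
Gen 9 (s2^-1): strand 2 crosses under strand 3. Perm now: [1 3 2]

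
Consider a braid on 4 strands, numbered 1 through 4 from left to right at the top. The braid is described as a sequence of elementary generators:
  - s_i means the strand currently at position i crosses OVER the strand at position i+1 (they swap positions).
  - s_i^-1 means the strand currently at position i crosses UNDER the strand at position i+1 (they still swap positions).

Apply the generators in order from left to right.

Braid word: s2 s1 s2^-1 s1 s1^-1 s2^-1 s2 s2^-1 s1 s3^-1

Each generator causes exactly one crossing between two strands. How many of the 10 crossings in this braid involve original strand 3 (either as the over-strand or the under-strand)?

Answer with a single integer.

Answer: 5

Derivation:
Gen 1: crossing 2x3. Involves strand 3? yes. Count so far: 1
Gen 2: crossing 1x3. Involves strand 3? yes. Count so far: 2
Gen 3: crossing 1x2. Involves strand 3? no. Count so far: 2
Gen 4: crossing 3x2. Involves strand 3? yes. Count so far: 3
Gen 5: crossing 2x3. Involves strand 3? yes. Count so far: 4
Gen 6: crossing 2x1. Involves strand 3? no. Count so far: 4
Gen 7: crossing 1x2. Involves strand 3? no. Count so far: 4
Gen 8: crossing 2x1. Involves strand 3? no. Count so far: 4
Gen 9: crossing 3x1. Involves strand 3? yes. Count so far: 5
Gen 10: crossing 2x4. Involves strand 3? no. Count so far: 5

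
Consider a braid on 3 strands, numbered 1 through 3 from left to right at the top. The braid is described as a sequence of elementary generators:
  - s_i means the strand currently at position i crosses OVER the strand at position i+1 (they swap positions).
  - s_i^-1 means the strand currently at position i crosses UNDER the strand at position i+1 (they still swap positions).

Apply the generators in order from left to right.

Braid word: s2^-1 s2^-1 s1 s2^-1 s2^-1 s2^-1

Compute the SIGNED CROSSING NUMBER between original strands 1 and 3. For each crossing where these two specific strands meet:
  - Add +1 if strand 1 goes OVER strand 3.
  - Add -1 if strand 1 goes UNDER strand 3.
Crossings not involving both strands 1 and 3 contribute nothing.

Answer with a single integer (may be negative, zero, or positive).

Answer: -1

Derivation:
Gen 1: crossing 2x3. Both 1&3? no. Sum: 0
Gen 2: crossing 3x2. Both 1&3? no. Sum: 0
Gen 3: crossing 1x2. Both 1&3? no. Sum: 0
Gen 4: 1 under 3. Both 1&3? yes. Contrib: -1. Sum: -1
Gen 5: 3 under 1. Both 1&3? yes. Contrib: +1. Sum: 0
Gen 6: 1 under 3. Both 1&3? yes. Contrib: -1. Sum: -1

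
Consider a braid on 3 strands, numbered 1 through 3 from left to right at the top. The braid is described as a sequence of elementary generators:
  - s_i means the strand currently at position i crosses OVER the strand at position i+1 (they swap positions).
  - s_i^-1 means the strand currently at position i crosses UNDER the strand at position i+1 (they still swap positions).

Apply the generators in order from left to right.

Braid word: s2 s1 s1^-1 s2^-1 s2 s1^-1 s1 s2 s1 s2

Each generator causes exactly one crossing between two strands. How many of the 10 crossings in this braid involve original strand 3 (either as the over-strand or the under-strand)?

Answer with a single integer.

Gen 1: crossing 2x3. Involves strand 3? yes. Count so far: 1
Gen 2: crossing 1x3. Involves strand 3? yes. Count so far: 2
Gen 3: crossing 3x1. Involves strand 3? yes. Count so far: 3
Gen 4: crossing 3x2. Involves strand 3? yes. Count so far: 4
Gen 5: crossing 2x3. Involves strand 3? yes. Count so far: 5
Gen 6: crossing 1x3. Involves strand 3? yes. Count so far: 6
Gen 7: crossing 3x1. Involves strand 3? yes. Count so far: 7
Gen 8: crossing 3x2. Involves strand 3? yes. Count so far: 8
Gen 9: crossing 1x2. Involves strand 3? no. Count so far: 8
Gen 10: crossing 1x3. Involves strand 3? yes. Count so far: 9

Answer: 9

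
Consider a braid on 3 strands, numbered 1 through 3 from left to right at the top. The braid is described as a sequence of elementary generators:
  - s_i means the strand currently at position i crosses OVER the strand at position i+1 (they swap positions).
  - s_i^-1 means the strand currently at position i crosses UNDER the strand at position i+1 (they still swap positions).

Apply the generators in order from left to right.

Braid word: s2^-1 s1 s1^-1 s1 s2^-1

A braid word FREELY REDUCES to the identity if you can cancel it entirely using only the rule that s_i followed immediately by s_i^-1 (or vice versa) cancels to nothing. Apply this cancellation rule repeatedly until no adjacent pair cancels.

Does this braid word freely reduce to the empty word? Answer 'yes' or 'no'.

Answer: no

Derivation:
Gen 1 (s2^-1): push. Stack: [s2^-1]
Gen 2 (s1): push. Stack: [s2^-1 s1]
Gen 3 (s1^-1): cancels prior s1. Stack: [s2^-1]
Gen 4 (s1): push. Stack: [s2^-1 s1]
Gen 5 (s2^-1): push. Stack: [s2^-1 s1 s2^-1]
Reduced word: s2^-1 s1 s2^-1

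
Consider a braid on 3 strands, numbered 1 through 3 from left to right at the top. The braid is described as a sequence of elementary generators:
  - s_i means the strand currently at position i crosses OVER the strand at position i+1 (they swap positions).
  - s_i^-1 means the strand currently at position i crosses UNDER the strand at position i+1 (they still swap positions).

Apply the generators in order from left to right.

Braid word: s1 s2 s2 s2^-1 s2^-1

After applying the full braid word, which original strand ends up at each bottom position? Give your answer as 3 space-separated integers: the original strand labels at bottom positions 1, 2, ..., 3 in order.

Answer: 2 1 3

Derivation:
Gen 1 (s1): strand 1 crosses over strand 2. Perm now: [2 1 3]
Gen 2 (s2): strand 1 crosses over strand 3. Perm now: [2 3 1]
Gen 3 (s2): strand 3 crosses over strand 1. Perm now: [2 1 3]
Gen 4 (s2^-1): strand 1 crosses under strand 3. Perm now: [2 3 1]
Gen 5 (s2^-1): strand 3 crosses under strand 1. Perm now: [2 1 3]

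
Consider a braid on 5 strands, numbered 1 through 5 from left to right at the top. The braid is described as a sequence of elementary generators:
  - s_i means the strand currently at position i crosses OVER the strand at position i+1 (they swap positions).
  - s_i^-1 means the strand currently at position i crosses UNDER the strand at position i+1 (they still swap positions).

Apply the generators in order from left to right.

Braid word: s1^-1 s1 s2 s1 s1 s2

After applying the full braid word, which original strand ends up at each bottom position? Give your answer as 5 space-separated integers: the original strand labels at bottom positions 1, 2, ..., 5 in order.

Answer: 1 2 3 4 5

Derivation:
Gen 1 (s1^-1): strand 1 crosses under strand 2. Perm now: [2 1 3 4 5]
Gen 2 (s1): strand 2 crosses over strand 1. Perm now: [1 2 3 4 5]
Gen 3 (s2): strand 2 crosses over strand 3. Perm now: [1 3 2 4 5]
Gen 4 (s1): strand 1 crosses over strand 3. Perm now: [3 1 2 4 5]
Gen 5 (s1): strand 3 crosses over strand 1. Perm now: [1 3 2 4 5]
Gen 6 (s2): strand 3 crosses over strand 2. Perm now: [1 2 3 4 5]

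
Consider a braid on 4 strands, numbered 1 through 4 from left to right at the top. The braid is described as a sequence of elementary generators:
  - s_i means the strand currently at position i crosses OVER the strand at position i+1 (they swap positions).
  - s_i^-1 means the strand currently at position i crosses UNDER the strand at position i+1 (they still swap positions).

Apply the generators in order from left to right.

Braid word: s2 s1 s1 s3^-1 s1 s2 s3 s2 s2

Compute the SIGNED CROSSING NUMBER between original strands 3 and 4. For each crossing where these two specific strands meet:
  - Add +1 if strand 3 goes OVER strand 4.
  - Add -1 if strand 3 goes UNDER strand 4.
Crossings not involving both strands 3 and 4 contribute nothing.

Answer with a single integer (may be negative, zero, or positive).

Gen 1: crossing 2x3. Both 3&4? no. Sum: 0
Gen 2: crossing 1x3. Both 3&4? no. Sum: 0
Gen 3: crossing 3x1. Both 3&4? no. Sum: 0
Gen 4: crossing 2x4. Both 3&4? no. Sum: 0
Gen 5: crossing 1x3. Both 3&4? no. Sum: 0
Gen 6: crossing 1x4. Both 3&4? no. Sum: 0
Gen 7: crossing 1x2. Both 3&4? no. Sum: 0
Gen 8: crossing 4x2. Both 3&4? no. Sum: 0
Gen 9: crossing 2x4. Both 3&4? no. Sum: 0

Answer: 0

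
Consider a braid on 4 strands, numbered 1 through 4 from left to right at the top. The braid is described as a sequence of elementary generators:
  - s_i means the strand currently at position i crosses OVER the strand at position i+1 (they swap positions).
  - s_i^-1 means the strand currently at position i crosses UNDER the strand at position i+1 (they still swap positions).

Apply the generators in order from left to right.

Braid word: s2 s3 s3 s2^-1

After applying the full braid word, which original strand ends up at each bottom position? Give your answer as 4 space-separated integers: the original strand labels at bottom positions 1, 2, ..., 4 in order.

Answer: 1 2 3 4

Derivation:
Gen 1 (s2): strand 2 crosses over strand 3. Perm now: [1 3 2 4]
Gen 2 (s3): strand 2 crosses over strand 4. Perm now: [1 3 4 2]
Gen 3 (s3): strand 4 crosses over strand 2. Perm now: [1 3 2 4]
Gen 4 (s2^-1): strand 3 crosses under strand 2. Perm now: [1 2 3 4]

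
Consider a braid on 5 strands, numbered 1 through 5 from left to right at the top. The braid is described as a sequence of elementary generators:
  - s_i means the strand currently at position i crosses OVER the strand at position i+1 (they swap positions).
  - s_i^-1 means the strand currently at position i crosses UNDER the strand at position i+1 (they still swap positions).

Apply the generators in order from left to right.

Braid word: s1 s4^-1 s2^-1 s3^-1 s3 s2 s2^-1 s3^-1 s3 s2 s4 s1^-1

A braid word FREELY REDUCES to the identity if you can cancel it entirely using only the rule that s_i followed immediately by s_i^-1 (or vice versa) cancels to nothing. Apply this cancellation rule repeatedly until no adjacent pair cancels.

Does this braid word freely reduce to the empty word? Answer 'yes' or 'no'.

Answer: yes

Derivation:
Gen 1 (s1): push. Stack: [s1]
Gen 2 (s4^-1): push. Stack: [s1 s4^-1]
Gen 3 (s2^-1): push. Stack: [s1 s4^-1 s2^-1]
Gen 4 (s3^-1): push. Stack: [s1 s4^-1 s2^-1 s3^-1]
Gen 5 (s3): cancels prior s3^-1. Stack: [s1 s4^-1 s2^-1]
Gen 6 (s2): cancels prior s2^-1. Stack: [s1 s4^-1]
Gen 7 (s2^-1): push. Stack: [s1 s4^-1 s2^-1]
Gen 8 (s3^-1): push. Stack: [s1 s4^-1 s2^-1 s3^-1]
Gen 9 (s3): cancels prior s3^-1. Stack: [s1 s4^-1 s2^-1]
Gen 10 (s2): cancels prior s2^-1. Stack: [s1 s4^-1]
Gen 11 (s4): cancels prior s4^-1. Stack: [s1]
Gen 12 (s1^-1): cancels prior s1. Stack: []
Reduced word: (empty)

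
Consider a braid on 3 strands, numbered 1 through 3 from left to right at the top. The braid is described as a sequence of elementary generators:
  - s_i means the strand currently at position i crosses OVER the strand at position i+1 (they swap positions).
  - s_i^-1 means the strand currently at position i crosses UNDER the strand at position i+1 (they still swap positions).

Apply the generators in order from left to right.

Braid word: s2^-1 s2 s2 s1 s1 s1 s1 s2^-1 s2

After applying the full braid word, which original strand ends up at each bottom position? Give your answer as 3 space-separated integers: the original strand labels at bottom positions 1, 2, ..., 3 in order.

Gen 1 (s2^-1): strand 2 crosses under strand 3. Perm now: [1 3 2]
Gen 2 (s2): strand 3 crosses over strand 2. Perm now: [1 2 3]
Gen 3 (s2): strand 2 crosses over strand 3. Perm now: [1 3 2]
Gen 4 (s1): strand 1 crosses over strand 3. Perm now: [3 1 2]
Gen 5 (s1): strand 3 crosses over strand 1. Perm now: [1 3 2]
Gen 6 (s1): strand 1 crosses over strand 3. Perm now: [3 1 2]
Gen 7 (s1): strand 3 crosses over strand 1. Perm now: [1 3 2]
Gen 8 (s2^-1): strand 3 crosses under strand 2. Perm now: [1 2 3]
Gen 9 (s2): strand 2 crosses over strand 3. Perm now: [1 3 2]

Answer: 1 3 2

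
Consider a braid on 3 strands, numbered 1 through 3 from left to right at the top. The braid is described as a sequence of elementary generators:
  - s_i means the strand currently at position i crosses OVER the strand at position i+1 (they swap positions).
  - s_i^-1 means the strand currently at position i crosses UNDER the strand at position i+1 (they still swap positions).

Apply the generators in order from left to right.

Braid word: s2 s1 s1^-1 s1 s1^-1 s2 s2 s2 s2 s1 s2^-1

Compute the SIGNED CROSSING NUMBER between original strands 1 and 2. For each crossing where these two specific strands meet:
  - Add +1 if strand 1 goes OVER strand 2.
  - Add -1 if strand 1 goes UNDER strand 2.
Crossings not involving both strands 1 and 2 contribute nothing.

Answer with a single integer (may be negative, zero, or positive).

Answer: -1

Derivation:
Gen 1: crossing 2x3. Both 1&2? no. Sum: 0
Gen 2: crossing 1x3. Both 1&2? no. Sum: 0
Gen 3: crossing 3x1. Both 1&2? no. Sum: 0
Gen 4: crossing 1x3. Both 1&2? no. Sum: 0
Gen 5: crossing 3x1. Both 1&2? no. Sum: 0
Gen 6: crossing 3x2. Both 1&2? no. Sum: 0
Gen 7: crossing 2x3. Both 1&2? no. Sum: 0
Gen 8: crossing 3x2. Both 1&2? no. Sum: 0
Gen 9: crossing 2x3. Both 1&2? no. Sum: 0
Gen 10: crossing 1x3. Both 1&2? no. Sum: 0
Gen 11: 1 under 2. Both 1&2? yes. Contrib: -1. Sum: -1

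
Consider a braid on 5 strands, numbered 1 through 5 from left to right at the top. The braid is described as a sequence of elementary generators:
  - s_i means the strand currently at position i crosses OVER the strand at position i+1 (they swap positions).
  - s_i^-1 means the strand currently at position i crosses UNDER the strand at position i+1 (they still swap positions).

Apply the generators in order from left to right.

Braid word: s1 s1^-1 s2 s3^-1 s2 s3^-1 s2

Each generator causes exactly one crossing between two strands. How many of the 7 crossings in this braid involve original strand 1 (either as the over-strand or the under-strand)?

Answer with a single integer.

Gen 1: crossing 1x2. Involves strand 1? yes. Count so far: 1
Gen 2: crossing 2x1. Involves strand 1? yes. Count so far: 2
Gen 3: crossing 2x3. Involves strand 1? no. Count so far: 2
Gen 4: crossing 2x4. Involves strand 1? no. Count so far: 2
Gen 5: crossing 3x4. Involves strand 1? no. Count so far: 2
Gen 6: crossing 3x2. Involves strand 1? no. Count so far: 2
Gen 7: crossing 4x2. Involves strand 1? no. Count so far: 2

Answer: 2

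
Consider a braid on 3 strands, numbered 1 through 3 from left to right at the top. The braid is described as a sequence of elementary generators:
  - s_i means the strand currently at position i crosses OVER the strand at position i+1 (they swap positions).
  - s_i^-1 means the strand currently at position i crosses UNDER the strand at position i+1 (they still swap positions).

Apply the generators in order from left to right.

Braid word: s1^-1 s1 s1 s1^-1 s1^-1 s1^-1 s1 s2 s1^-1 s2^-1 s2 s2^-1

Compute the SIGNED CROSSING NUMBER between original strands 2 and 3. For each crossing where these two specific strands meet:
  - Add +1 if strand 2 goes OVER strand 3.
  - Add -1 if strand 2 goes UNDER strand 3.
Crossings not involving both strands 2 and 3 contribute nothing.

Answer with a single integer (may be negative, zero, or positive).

Gen 1: crossing 1x2. Both 2&3? no. Sum: 0
Gen 2: crossing 2x1. Both 2&3? no. Sum: 0
Gen 3: crossing 1x2. Both 2&3? no. Sum: 0
Gen 4: crossing 2x1. Both 2&3? no. Sum: 0
Gen 5: crossing 1x2. Both 2&3? no. Sum: 0
Gen 6: crossing 2x1. Both 2&3? no. Sum: 0
Gen 7: crossing 1x2. Both 2&3? no. Sum: 0
Gen 8: crossing 1x3. Both 2&3? no. Sum: 0
Gen 9: 2 under 3. Both 2&3? yes. Contrib: -1. Sum: -1
Gen 10: crossing 2x1. Both 2&3? no. Sum: -1
Gen 11: crossing 1x2. Both 2&3? no. Sum: -1
Gen 12: crossing 2x1. Both 2&3? no. Sum: -1

Answer: -1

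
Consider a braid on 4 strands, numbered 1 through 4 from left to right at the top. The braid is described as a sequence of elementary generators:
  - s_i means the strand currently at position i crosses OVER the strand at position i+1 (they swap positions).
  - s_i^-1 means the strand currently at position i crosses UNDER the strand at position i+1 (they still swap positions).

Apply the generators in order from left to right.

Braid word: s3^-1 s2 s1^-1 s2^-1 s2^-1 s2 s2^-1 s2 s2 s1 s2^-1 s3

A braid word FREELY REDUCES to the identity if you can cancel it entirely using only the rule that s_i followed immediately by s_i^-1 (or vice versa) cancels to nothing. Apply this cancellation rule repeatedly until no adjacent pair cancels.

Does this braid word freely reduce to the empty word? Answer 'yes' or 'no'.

Gen 1 (s3^-1): push. Stack: [s3^-1]
Gen 2 (s2): push. Stack: [s3^-1 s2]
Gen 3 (s1^-1): push. Stack: [s3^-1 s2 s1^-1]
Gen 4 (s2^-1): push. Stack: [s3^-1 s2 s1^-1 s2^-1]
Gen 5 (s2^-1): push. Stack: [s3^-1 s2 s1^-1 s2^-1 s2^-1]
Gen 6 (s2): cancels prior s2^-1. Stack: [s3^-1 s2 s1^-1 s2^-1]
Gen 7 (s2^-1): push. Stack: [s3^-1 s2 s1^-1 s2^-1 s2^-1]
Gen 8 (s2): cancels prior s2^-1. Stack: [s3^-1 s2 s1^-1 s2^-1]
Gen 9 (s2): cancels prior s2^-1. Stack: [s3^-1 s2 s1^-1]
Gen 10 (s1): cancels prior s1^-1. Stack: [s3^-1 s2]
Gen 11 (s2^-1): cancels prior s2. Stack: [s3^-1]
Gen 12 (s3): cancels prior s3^-1. Stack: []
Reduced word: (empty)

Answer: yes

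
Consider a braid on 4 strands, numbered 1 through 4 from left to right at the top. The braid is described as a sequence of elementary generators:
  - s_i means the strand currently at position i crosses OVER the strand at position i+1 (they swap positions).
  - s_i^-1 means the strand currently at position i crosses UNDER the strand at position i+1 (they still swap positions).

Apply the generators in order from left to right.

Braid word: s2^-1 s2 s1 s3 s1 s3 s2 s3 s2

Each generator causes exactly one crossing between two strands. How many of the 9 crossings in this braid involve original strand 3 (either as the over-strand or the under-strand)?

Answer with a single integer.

Gen 1: crossing 2x3. Involves strand 3? yes. Count so far: 1
Gen 2: crossing 3x2. Involves strand 3? yes. Count so far: 2
Gen 3: crossing 1x2. Involves strand 3? no. Count so far: 2
Gen 4: crossing 3x4. Involves strand 3? yes. Count so far: 3
Gen 5: crossing 2x1. Involves strand 3? no. Count so far: 3
Gen 6: crossing 4x3. Involves strand 3? yes. Count so far: 4
Gen 7: crossing 2x3. Involves strand 3? yes. Count so far: 5
Gen 8: crossing 2x4. Involves strand 3? no. Count so far: 5
Gen 9: crossing 3x4. Involves strand 3? yes. Count so far: 6

Answer: 6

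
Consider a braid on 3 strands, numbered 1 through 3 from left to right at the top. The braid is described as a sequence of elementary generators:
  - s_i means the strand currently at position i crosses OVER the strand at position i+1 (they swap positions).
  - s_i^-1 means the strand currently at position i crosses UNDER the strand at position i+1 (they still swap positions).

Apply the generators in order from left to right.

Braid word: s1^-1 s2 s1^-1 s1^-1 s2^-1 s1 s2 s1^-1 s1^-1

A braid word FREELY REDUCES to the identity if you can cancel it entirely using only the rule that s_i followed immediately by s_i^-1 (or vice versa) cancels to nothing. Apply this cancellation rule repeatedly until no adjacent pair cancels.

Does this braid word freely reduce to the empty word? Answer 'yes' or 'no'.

Answer: no

Derivation:
Gen 1 (s1^-1): push. Stack: [s1^-1]
Gen 2 (s2): push. Stack: [s1^-1 s2]
Gen 3 (s1^-1): push. Stack: [s1^-1 s2 s1^-1]
Gen 4 (s1^-1): push. Stack: [s1^-1 s2 s1^-1 s1^-1]
Gen 5 (s2^-1): push. Stack: [s1^-1 s2 s1^-1 s1^-1 s2^-1]
Gen 6 (s1): push. Stack: [s1^-1 s2 s1^-1 s1^-1 s2^-1 s1]
Gen 7 (s2): push. Stack: [s1^-1 s2 s1^-1 s1^-1 s2^-1 s1 s2]
Gen 8 (s1^-1): push. Stack: [s1^-1 s2 s1^-1 s1^-1 s2^-1 s1 s2 s1^-1]
Gen 9 (s1^-1): push. Stack: [s1^-1 s2 s1^-1 s1^-1 s2^-1 s1 s2 s1^-1 s1^-1]
Reduced word: s1^-1 s2 s1^-1 s1^-1 s2^-1 s1 s2 s1^-1 s1^-1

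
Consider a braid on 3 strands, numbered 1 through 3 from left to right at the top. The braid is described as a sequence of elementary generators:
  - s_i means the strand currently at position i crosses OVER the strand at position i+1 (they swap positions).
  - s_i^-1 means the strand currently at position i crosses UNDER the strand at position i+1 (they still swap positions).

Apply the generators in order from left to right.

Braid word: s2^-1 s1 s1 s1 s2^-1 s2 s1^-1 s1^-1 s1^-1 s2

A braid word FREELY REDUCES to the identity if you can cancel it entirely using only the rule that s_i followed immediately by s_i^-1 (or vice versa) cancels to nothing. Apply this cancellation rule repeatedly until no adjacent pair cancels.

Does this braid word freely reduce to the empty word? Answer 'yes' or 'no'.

Gen 1 (s2^-1): push. Stack: [s2^-1]
Gen 2 (s1): push. Stack: [s2^-1 s1]
Gen 3 (s1): push. Stack: [s2^-1 s1 s1]
Gen 4 (s1): push. Stack: [s2^-1 s1 s1 s1]
Gen 5 (s2^-1): push. Stack: [s2^-1 s1 s1 s1 s2^-1]
Gen 6 (s2): cancels prior s2^-1. Stack: [s2^-1 s1 s1 s1]
Gen 7 (s1^-1): cancels prior s1. Stack: [s2^-1 s1 s1]
Gen 8 (s1^-1): cancels prior s1. Stack: [s2^-1 s1]
Gen 9 (s1^-1): cancels prior s1. Stack: [s2^-1]
Gen 10 (s2): cancels prior s2^-1. Stack: []
Reduced word: (empty)

Answer: yes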